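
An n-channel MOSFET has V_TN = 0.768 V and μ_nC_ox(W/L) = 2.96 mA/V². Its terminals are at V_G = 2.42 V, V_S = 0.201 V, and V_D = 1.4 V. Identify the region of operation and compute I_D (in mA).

V_GS = V_G − V_S = 2.42 − 0.201 = 2.22 V; V_DS = V_D − V_S = 1.4 − 0.201 = 1.2 V.
V_ov = V_GS − V_TN = 2.22 − 0.768 = 1.45 V.
Since V_DS = 1.2 V < V_ov = 1.45 V, the device is in the triode region.
I_D = k_n [V_ov · V_DS − ½ V_DS²] = 2.96 × [1.45 × 1.2 − 0.5 × 1.2²] = 3.02 mA.

Triode; I_D = 3.02 mA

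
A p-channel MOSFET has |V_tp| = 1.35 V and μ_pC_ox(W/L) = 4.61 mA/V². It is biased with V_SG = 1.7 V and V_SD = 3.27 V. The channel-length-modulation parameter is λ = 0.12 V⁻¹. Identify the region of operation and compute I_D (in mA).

V_ov = V_SG − |V_tp| = 1.7 − 1.35 = 0.35 V.
Since V_SD = 3.27 V ≥ V_ov = 0.35 V, the device is in saturation.
I_D = ½ k_p V_ov² (1 + λ V_SD) = 0.5 × 4.61 × 0.35² × (1 + 0.12 × 3.27) = 0.393 mA.

Saturation; I_D = 0.393 mA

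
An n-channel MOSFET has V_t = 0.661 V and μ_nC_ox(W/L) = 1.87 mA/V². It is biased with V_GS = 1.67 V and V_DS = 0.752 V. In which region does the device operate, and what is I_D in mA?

Triode; I_D = 0.890 mA

V_ov = V_GS − V_t = 1.67 − 0.661 = 1.01 V.
Since V_DS = 0.752 V < V_ov = 1.01 V, the device is in the triode region.
I_D = k_n [V_ov · V_DS − ½ V_DS²] = 1.87 × [1.01 × 0.752 − 0.5 × 0.752²] = 0.89 mA.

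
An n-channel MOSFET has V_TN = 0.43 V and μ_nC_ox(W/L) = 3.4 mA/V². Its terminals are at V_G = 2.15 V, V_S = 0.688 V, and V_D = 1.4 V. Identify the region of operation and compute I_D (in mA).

V_GS = V_G − V_S = 2.15 − 0.688 = 1.46 V; V_DS = V_D − V_S = 1.4 − 0.688 = 0.712 V.
V_ov = V_GS − V_TN = 1.46 − 0.43 = 1.03 V.
Since V_DS = 0.712 V < V_ov = 1.03 V, the device is in the triode region.
I_D = k_n [V_ov · V_DS − ½ V_DS²] = 3.4 × [1.03 × 0.712 − 0.5 × 0.712²] = 1.64 mA.

Triode; I_D = 1.64 mA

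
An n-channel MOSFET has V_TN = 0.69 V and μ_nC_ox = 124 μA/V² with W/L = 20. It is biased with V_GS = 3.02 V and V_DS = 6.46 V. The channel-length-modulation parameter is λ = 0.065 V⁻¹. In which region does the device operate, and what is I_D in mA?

k_n = μ_nC_ox · (W/L) = 2.48 mA/V².
V_ov = V_GS − V_TN = 3.02 − 0.69 = 2.33 V.
Since V_DS = 6.46 V ≥ V_ov = 2.33 V, the device is in saturation.
I_D = ½ k_n V_ov² (1 + λ V_DS) = 0.5 × 2.48 × 2.33² × (1 + 0.065 × 6.46) = 9.56 mA.

Saturation; I_D = 9.56 mA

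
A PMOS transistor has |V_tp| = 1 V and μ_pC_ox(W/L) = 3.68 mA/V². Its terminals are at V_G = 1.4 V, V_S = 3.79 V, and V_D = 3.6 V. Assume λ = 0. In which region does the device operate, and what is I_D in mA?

V_SG = V_S − V_G = 3.79 − 1.4 = 2.39 V; V_SD = V_S − V_D = 3.79 − 3.6 = 0.19 V.
V_ov = V_SG − |V_tp| = 2.39 − 1 = 1.39 V.
Since V_SD = 0.19 V < V_ov = 1.39 V, the device is in the triode region.
I_D = k_p [V_ov · V_SD − ½ V_SD²] = 3.68 × [1.39 × 0.19 − 0.5 × 0.19²] = 0.905 mA.

Triode; I_D = 0.905 mA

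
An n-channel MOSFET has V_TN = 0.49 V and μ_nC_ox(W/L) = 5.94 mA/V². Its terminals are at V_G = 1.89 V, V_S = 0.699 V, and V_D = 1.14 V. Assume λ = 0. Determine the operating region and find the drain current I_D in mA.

V_GS = V_G − V_S = 1.89 − 0.699 = 1.19 V; V_DS = V_D − V_S = 1.14 − 0.699 = 0.441 V.
V_ov = V_GS − V_TN = 1.19 − 0.49 = 0.701 V.
Since V_DS = 0.441 V < V_ov = 0.701 V, the device is in the triode region.
I_D = k_n [V_ov · V_DS − ½ V_DS²] = 5.94 × [0.701 × 0.441 − 0.5 × 0.441²] = 1.26 mA.

Triode; I_D = 1.26 mA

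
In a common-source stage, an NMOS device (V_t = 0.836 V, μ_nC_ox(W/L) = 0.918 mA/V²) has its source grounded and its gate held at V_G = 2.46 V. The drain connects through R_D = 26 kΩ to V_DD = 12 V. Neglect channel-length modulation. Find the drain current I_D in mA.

V_GS = V_G = 2.46 V, so V_ov = 2.46 − 0.836 = 1.62 V.
Assume saturation: I_D = ½ k_n V_ov² = 0.5 × 0.918 × 1.62² = 1.21 mA, giving V_DS = V_DD − I_D R_D = 12 − 1.21 × 26 = -19.5 V.
But -19.5 V < V_ov = 1.62 V, so the device is actually in triode.
In triode I_D = k_n[V_ov V_DS − ½ V_DS²] and I_D = (V_DD − V_DS)/R_D. Equating: 11.9 V_DS² − 39.76 V_DS + 12 = 0, giving V_DS = 0.336 V (the root below V_ov).
I_D = (12 − 0.336) / 26 = 0.449 mA.

I_D = 0.449 mA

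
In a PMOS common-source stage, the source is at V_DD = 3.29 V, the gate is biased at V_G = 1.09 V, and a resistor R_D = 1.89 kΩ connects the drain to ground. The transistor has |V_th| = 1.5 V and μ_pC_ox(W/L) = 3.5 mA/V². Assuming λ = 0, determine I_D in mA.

I_D = 0.858 mA

V_SG = V_DD − V_G = 3.29 − 1.09 = 2.2 V, so V_ov = 2.2 − 1.5 = 0.7 V.
Assume saturation: I_D = ½ k_p V_ov² = 0.5 × 3.5 × 0.7² = 0.858 mA, giving V_SD = V_DD − I_D R_D = 3.29 − 0.858 × 1.89 = 1.67 V.
V_SD = 1.67 V ≥ V_ov = 0.7 V, confirming saturation.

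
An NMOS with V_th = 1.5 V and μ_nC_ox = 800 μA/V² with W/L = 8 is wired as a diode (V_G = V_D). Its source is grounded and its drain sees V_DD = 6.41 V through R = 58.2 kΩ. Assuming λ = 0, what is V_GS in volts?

V_GS = 1.66 V

With gate tied to drain, V_GS = V_DS ≥ V_GS − V_th, so the device is in saturation.
k_n = μ_nC_ox · (W/L) = 6.4 mA/V².
KCL at the drain: ½ k_n (V_GS − V_th)² = (V_DD − V_GS)/R.
Let x = V_GS − 1.5. Then 186 x² + x − 4.91 = 0, giving x = 0.16 V (positive root), so V_GS = 1.66 V.
I_D = (V_DD − V_GS)/R = (6.41 − 1.66) / 58.2 = 0.0816 mA.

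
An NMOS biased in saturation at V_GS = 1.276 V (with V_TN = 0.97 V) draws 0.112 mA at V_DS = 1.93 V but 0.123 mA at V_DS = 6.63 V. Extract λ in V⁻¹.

With V_GS fixed, I_D ∝ (1 + λ V_DS) in saturation, so I_D2/I_D1 = (1 + λ V_DS2)/(1 + λ V_DS1).
0.123/0.112 = 1.098 = (1 + 6.63 λ)/(1 + 1.93 λ).
Solving: λ (I_D1 V_DS2 − I_D2 V_DS1) = I_D2 − I_D1, so λ = (0.123 − 0.112) / (0.112 × 6.63 − 0.123 × 1.93) = 0.011 / 0.505 = 0.0218 V⁻¹.

λ = 0.0218 V⁻¹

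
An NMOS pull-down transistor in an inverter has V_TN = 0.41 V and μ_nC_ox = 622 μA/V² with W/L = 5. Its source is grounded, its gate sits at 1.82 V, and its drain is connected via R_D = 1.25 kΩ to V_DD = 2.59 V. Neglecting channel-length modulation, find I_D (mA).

V_GS = V_G = 1.82 V, so V_ov = 1.82 − 0.41 = 1.41 V.
k_n = μ_nC_ox · (W/L) = 3.11 mA/V².
Assume saturation: I_D = ½ k_n V_ov² = 0.5 × 3.11 × 1.41² = 3.09 mA, giving V_DS = V_DD − I_D R_D = 2.59 − 3.09 × 1.25 = -1.27 V.
But -1.27 V < V_ov = 1.41 V, so the device is actually in triode.
In triode I_D = k_n[V_ov V_DS − ½ V_DS²] and I_D = (V_DD − V_DS)/R_D. Equating: 1.94 V_DS² − 6.481 V_DS + 2.59 = 0, giving V_DS = 0.464 V (the root below V_ov).
I_D = (2.59 − 0.464) / 1.25 = 1.7 mA.

I_D = 1.70 mA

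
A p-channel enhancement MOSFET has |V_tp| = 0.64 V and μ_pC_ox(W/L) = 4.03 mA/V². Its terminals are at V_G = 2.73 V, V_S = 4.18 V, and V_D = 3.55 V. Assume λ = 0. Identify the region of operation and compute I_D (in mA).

V_SG = V_S − V_G = 4.18 − 2.73 = 1.45 V; V_SD = V_S − V_D = 4.18 − 3.55 = 0.63 V.
V_ov = V_SG − |V_tp| = 1.45 − 0.64 = 0.81 V.
Since V_SD = 0.63 V < V_ov = 0.81 V, the device is in the triode region.
I_D = k_p [V_ov · V_SD − ½ V_SD²] = 4.03 × [0.81 × 0.63 − 0.5 × 0.63²] = 1.26 mA.

Triode; I_D = 1.26 mA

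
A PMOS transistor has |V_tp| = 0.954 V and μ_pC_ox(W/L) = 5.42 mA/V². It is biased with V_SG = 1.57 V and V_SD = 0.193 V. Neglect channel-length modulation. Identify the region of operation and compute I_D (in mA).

Triode; I_D = 0.543 mA

V_ov = V_SG − |V_tp| = 1.57 − 0.954 = 0.616 V.
Since V_SD = 0.193 V < V_ov = 0.616 V, the device is in the triode region.
I_D = k_p [V_ov · V_SD − ½ V_SD²] = 5.42 × [0.616 × 0.193 − 0.5 × 0.193²] = 0.543 mA.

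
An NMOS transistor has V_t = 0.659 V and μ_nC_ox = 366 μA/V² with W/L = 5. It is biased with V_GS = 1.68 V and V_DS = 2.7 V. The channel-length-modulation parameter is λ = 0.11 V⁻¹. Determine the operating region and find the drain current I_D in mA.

k_n = μ_nC_ox · (W/L) = 1.83 mA/V².
V_ov = V_GS − V_t = 1.68 − 0.659 = 1.02 V.
Since V_DS = 2.7 V ≥ V_ov = 1.02 V, the device is in saturation.
I_D = ½ k_n V_ov² (1 + λ V_DS) = 0.5 × 1.83 × 1.02² × (1 + 0.11 × 2.7) = 1.24 mA.

Saturation; I_D = 1.24 mA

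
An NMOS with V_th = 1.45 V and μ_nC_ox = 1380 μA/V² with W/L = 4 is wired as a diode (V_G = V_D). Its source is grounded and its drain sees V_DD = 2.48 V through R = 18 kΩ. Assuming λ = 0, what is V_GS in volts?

With gate tied to drain, V_GS = V_DS ≥ V_GS − V_th, so the device is in saturation.
k_n = μ_nC_ox · (W/L) = 5.52 mA/V².
KCL at the drain: ½ k_n (V_GS − V_th)² = (V_DD − V_GS)/R.
Let x = V_GS − 1.45. Then 49.7 x² + x − 1.03 = 0, giving x = 0.134 V (positive root), so V_GS = 1.58 V.
I_D = (V_DD − V_GS)/R = (2.48 − 1.58) / 18 = 0.0498 mA.

V_GS = 1.58 V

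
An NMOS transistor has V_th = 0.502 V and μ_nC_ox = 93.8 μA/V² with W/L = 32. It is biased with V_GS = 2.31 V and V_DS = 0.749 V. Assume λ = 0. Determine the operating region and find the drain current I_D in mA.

Triode; I_D = 3.22 mA

k_n = μ_nC_ox · (W/L) = 3.002 mA/V².
V_ov = V_GS − V_th = 2.31 − 0.502 = 1.81 V.
Since V_DS = 0.749 V < V_ov = 1.81 V, the device is in the triode region.
I_D = k_n [V_ov · V_DS − ½ V_DS²] = 3.002 × [1.81 × 0.749 − 0.5 × 0.749²] = 3.22 mA.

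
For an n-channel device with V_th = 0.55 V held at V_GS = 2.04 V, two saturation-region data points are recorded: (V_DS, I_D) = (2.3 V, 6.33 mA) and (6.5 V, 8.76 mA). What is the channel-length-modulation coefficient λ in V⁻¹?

λ = 0.116 V⁻¹

With V_GS fixed, I_D ∝ (1 + λ V_DS) in saturation, so I_D2/I_D1 = (1 + λ V_DS2)/(1 + λ V_DS1).
8.76/6.33 = 1.384 = (1 + 6.5 λ)/(1 + 2.3 λ).
Solving: λ (I_D1 V_DS2 − I_D2 V_DS1) = I_D2 − I_D1, so λ = (8.76 − 6.33) / (6.33 × 6.5 − 8.76 × 2.3) = 2.43 / 21 = 0.116 V⁻¹.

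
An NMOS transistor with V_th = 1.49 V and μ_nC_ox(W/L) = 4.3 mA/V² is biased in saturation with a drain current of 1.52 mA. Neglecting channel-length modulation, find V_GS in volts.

In saturation I_D = ½ k_n (V_GS − V_th)², so V_GS − V_th = √(2 I_D / k_n) = √(2 × 1.52 / 4.3) = 0.841 V.
V_GS = 1.49 + 0.841 = 2.33 V.

V_GS = 2.33 V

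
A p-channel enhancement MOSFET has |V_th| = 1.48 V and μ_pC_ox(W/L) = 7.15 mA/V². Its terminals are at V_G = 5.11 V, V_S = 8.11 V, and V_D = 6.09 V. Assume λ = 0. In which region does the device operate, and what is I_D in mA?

Saturation; I_D = 8.26 mA

V_SG = V_S − V_G = 8.11 − 5.11 = 3 V; V_SD = V_S − V_D = 8.11 − 6.09 = 2.02 V.
V_ov = V_SG − |V_th| = 3 − 1.48 = 1.52 V.
Since V_SD = 2.02 V ≥ V_ov = 1.52 V, the device is in saturation.
I_D = ½ k_p V_ov² = 0.5 × 7.15 × 1.52² = 8.26 mA.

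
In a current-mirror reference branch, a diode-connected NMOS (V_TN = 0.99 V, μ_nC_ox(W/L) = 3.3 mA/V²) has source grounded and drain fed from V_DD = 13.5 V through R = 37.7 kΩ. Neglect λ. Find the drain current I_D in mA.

With gate tied to drain, V_GS = V_DS ≥ V_GS − V_TN, so the device is in saturation.
KCL at the drain: ½ k_n (V_GS − V_TN)² = (V_DD − V_GS)/R.
Let x = V_GS − 0.99. Then 62.2 x² + x − 12.51 = 0, giving x = 0.44 V (positive root), so V_GS = 1.43 V.
I_D = (V_DD − V_GS)/R = (13.5 − 1.43) / 37.7 = 0.32 mA.

I_D = 0.320 mA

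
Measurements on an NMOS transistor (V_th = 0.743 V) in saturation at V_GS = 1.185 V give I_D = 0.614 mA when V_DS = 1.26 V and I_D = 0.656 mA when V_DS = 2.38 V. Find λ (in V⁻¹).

λ = 0.0662 V⁻¹

With V_GS fixed, I_D ∝ (1 + λ V_DS) in saturation, so I_D2/I_D1 = (1 + λ V_DS2)/(1 + λ V_DS1).
0.656/0.614 = 1.068 = (1 + 2.38 λ)/(1 + 1.26 λ).
Solving: λ (I_D1 V_DS2 − I_D2 V_DS1) = I_D2 − I_D1, so λ = (0.656 − 0.614) / (0.614 × 2.38 − 0.656 × 1.26) = 0.042 / 0.635 = 0.0662 V⁻¹.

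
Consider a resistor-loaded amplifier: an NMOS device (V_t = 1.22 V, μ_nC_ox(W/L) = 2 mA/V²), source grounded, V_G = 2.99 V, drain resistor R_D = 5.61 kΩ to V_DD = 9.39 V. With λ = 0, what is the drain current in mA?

V_GS = V_G = 2.99 V, so V_ov = 2.99 − 1.22 = 1.77 V.
Assume saturation: I_D = ½ k_n V_ov² = 0.5 × 2 × 1.77² = 3.13 mA, giving V_DS = V_DD − I_D R_D = 9.39 − 3.13 × 5.61 = -8.19 V.
But -8.19 V < V_ov = 1.77 V, so the device is actually in triode.
In triode I_D = k_n[V_ov V_DS − ½ V_DS²] and I_D = (V_DD − V_DS)/R_D. Equating: 5.61 V_DS² − 20.86 V_DS + 9.39 = 0, giving V_DS = 0.524 V (the root below V_ov).
I_D = (9.39 − 0.524) / 5.61 = 1.58 mA.

I_D = 1.58 mA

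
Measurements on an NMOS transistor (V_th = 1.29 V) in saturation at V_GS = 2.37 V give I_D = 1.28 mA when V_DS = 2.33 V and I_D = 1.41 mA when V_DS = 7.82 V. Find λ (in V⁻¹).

λ = 0.0193 V⁻¹

With V_GS fixed, I_D ∝ (1 + λ V_DS) in saturation, so I_D2/I_D1 = (1 + λ V_DS2)/(1 + λ V_DS1).
1.41/1.28 = 1.102 = (1 + 7.82 λ)/(1 + 2.33 λ).
Solving: λ (I_D1 V_DS2 − I_D2 V_DS1) = I_D2 − I_D1, so λ = (1.41 − 1.28) / (1.28 × 7.82 − 1.41 × 2.33) = 0.13 / 6.72 = 0.0193 V⁻¹.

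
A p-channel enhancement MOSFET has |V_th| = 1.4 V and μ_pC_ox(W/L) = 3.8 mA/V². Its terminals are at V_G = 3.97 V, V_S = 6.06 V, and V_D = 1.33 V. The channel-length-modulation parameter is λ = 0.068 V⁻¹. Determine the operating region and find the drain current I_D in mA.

V_SG = V_S − V_G = 6.06 − 3.97 = 2.09 V; V_SD = V_S − V_D = 6.06 − 1.33 = 4.73 V.
V_ov = V_SG − |V_th| = 2.09 − 1.4 = 0.69 V.
Since V_SD = 4.73 V ≥ V_ov = 0.69 V, the device is in saturation.
I_D = ½ k_p V_ov² (1 + λ V_SD) = 0.5 × 3.8 × 0.69² × (1 + 0.068 × 4.73) = 1.2 mA.

Saturation; I_D = 1.20 mA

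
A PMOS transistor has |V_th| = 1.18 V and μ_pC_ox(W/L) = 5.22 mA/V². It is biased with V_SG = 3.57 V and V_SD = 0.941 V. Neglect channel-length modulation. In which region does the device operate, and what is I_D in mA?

Triode; I_D = 9.43 mA

V_ov = V_SG − |V_th| = 3.57 − 1.18 = 2.39 V.
Since V_SD = 0.941 V < V_ov = 2.39 V, the device is in the triode region.
I_D = k_p [V_ov · V_SD − ½ V_SD²] = 5.22 × [2.39 × 0.941 − 0.5 × 0.941²] = 9.43 mA.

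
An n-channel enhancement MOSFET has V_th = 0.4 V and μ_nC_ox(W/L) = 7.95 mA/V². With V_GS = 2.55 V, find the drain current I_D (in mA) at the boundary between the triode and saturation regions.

I_D = 18.4 mA

At the boundary V_DS = V_ov = V_GS − V_th = 2.55 − 0.4 = 2.15 V.
I_D = ½ k_n V_ov² = 0.5 × 7.95 × 2.15² = 18.4 mA.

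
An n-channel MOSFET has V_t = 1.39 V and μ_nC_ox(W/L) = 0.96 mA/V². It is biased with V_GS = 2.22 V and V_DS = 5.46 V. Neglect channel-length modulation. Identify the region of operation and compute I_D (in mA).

V_ov = V_GS − V_t = 2.22 − 1.39 = 0.83 V.
Since V_DS = 5.46 V ≥ V_ov = 0.83 V, the device is in saturation.
I_D = ½ k_n V_ov² = 0.5 × 0.96 × 0.83² = 0.331 mA.

Saturation; I_D = 0.331 mA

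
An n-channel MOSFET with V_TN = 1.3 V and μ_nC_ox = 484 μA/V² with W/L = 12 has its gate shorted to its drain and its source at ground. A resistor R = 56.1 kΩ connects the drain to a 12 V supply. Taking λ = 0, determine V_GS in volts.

V_GS = 1.55 V

With gate tied to drain, V_GS = V_DS ≥ V_GS − V_TN, so the device is in saturation.
k_n = μ_nC_ox · (W/L) = 5.808 mA/V².
KCL at the drain: ½ k_n (V_GS − V_TN)² = (V_DD − V_GS)/R.
Let x = V_GS − 1.3. Then 163 x² + x − 10.7 = 0, giving x = 0.253 V (positive root), so V_GS = 1.55 V.
I_D = (V_DD − V_GS)/R = (12 − 1.55) / 56.1 = 0.186 mA.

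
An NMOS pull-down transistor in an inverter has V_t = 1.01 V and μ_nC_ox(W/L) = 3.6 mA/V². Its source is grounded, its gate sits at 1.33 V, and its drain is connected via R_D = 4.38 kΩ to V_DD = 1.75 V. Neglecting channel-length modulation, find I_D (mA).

I_D = 0.184 mA

V_GS = V_G = 1.33 V, so V_ov = 1.33 − 1.01 = 0.32 V.
Assume saturation: I_D = ½ k_n V_ov² = 0.5 × 3.6 × 0.32² = 0.184 mA, giving V_DS = V_DD − I_D R_D = 1.75 − 0.184 × 4.38 = 0.943 V.
V_DS = 0.943 V ≥ V_ov = 0.32 V, confirming saturation.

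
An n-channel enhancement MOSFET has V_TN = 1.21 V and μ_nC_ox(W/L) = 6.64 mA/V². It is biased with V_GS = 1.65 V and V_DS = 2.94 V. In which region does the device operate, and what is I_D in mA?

Saturation; I_D = 0.643 mA

V_ov = V_GS − V_TN = 1.65 − 1.21 = 0.44 V.
Since V_DS = 2.94 V ≥ V_ov = 0.44 V, the device is in saturation.
I_D = ½ k_n V_ov² = 0.5 × 6.64 × 0.44² = 0.643 mA.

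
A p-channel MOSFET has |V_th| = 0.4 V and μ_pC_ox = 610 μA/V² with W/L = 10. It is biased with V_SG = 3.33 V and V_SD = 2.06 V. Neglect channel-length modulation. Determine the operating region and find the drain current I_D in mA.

Triode; I_D = 23.9 mA

k_p = μ_pC_ox · (W/L) = 6.1 mA/V².
V_ov = V_SG − |V_th| = 3.33 − 0.4 = 2.93 V.
Since V_SD = 2.06 V < V_ov = 2.93 V, the device is in the triode region.
I_D = k_p [V_ov · V_SD − ½ V_SD²] = 6.1 × [2.93 × 2.06 − 0.5 × 2.06²] = 23.9 mA.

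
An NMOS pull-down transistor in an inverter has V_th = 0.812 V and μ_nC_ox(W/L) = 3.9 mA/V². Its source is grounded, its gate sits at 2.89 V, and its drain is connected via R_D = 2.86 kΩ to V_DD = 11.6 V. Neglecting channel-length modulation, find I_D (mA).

I_D = 3.86 mA

V_GS = V_G = 2.89 V, so V_ov = 2.89 − 0.812 = 2.08 V.
Assume saturation: I_D = ½ k_n V_ov² = 0.5 × 3.9 × 2.08² = 8.42 mA, giving V_DS = V_DD − I_D R_D = 11.6 − 8.42 × 2.86 = -12.5 V.
But -12.5 V < V_ov = 2.08 V, so the device is actually in triode.
In triode I_D = k_n[V_ov V_DS − ½ V_DS²] and I_D = (V_DD − V_DS)/R_D. Equating: 5.58 V_DS² − 24.18 V_DS + 11.6 = 0, giving V_DS = 0.549 V (the root below V_ov).
I_D = (11.6 − 0.549) / 2.86 = 3.86 mA.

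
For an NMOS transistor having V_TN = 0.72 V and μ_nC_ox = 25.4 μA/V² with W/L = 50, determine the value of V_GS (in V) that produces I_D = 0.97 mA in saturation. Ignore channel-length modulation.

k_n = μ_nC_ox · (W/L) = 1.27 mA/V².
In saturation I_D = ½ k_n (V_GS − V_TN)², so V_GS − V_TN = √(2 I_D / k_n) = √(2 × 0.97 / 1.27) = 1.24 V.
V_GS = 0.72 + 1.24 = 1.96 V.

V_GS = 1.96 V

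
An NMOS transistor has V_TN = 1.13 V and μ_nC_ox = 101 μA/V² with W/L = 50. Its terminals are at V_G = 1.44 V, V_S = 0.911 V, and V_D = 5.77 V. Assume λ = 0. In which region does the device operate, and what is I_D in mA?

V_GS = V_G − V_S = 1.44 − 0.911 = 0.529 V; V_DS = V_D − V_S = 5.77 − 0.911 = 4.86 V.
V_GS = 0.529 V < V_TN = 1.13 V, so the transistor is in cutoff.

Cutoff; I_D = 0 mA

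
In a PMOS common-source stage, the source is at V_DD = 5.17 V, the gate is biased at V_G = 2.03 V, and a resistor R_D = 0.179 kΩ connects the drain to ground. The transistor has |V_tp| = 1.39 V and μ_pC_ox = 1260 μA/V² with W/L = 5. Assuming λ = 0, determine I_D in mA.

V_SG = V_DD − V_G = 5.17 − 2.03 = 3.14 V, so V_ov = 3.14 − 1.39 = 1.75 V.
k_p = μ_pC_ox · (W/L) = 6.3 mA/V².
Assume saturation: I_D = ½ k_p V_ov² = 0.5 × 6.3 × 1.75² = 9.65 mA, giving V_SD = V_DD − I_D R_D = 5.17 − 9.65 × 0.179 = 3.44 V.
V_SD = 3.44 V ≥ V_ov = 1.75 V, confirming saturation.

I_D = 9.65 mA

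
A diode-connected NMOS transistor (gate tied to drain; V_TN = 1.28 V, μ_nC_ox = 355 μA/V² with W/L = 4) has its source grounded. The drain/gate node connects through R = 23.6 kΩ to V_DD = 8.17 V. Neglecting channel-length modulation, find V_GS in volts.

V_GS = 1.89 V

With gate tied to drain, V_GS = V_DS ≥ V_GS − V_TN, so the device is in saturation.
k_n = μ_nC_ox · (W/L) = 1.42 mA/V².
KCL at the drain: ½ k_n (V_GS − V_TN)² = (V_DD − V_GS)/R.
Let x = V_GS − 1.28. Then 16.8 x² + x − 6.89 = 0, giving x = 0.612 V (positive root), so V_GS = 1.89 V.
I_D = (V_DD − V_GS)/R = (8.17 − 1.89) / 23.6 = 0.266 mA.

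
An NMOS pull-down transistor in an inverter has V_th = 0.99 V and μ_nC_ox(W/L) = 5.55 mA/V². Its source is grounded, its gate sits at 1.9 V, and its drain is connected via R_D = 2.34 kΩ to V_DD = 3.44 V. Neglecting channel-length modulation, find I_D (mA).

I_D = 1.33 mA

V_GS = V_G = 1.9 V, so V_ov = 1.9 − 0.99 = 0.91 V.
Assume saturation: I_D = ½ k_n V_ov² = 0.5 × 5.55 × 0.91² = 2.3 mA, giving V_DS = V_DD − I_D R_D = 3.44 − 2.3 × 2.34 = -1.94 V.
But -1.94 V < V_ov = 0.91 V, so the device is actually in triode.
In triode I_D = k_n[V_ov V_DS − ½ V_DS²] and I_D = (V_DD − V_DS)/R_D. Equating: 6.49 V_DS² − 12.82 V_DS + 3.44 = 0, giving V_DS = 0.32 V (the root below V_ov).
I_D = (3.44 − 0.32) / 2.34 = 1.33 mA.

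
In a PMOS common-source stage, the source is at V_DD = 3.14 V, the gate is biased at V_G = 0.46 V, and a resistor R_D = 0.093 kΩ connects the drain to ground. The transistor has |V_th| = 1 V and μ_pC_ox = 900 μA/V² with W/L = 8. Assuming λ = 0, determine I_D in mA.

V_SG = V_DD − V_G = 3.14 − 0.46 = 2.68 V, so V_ov = 2.68 − 1 = 1.68 V.
k_p = μ_pC_ox · (W/L) = 7.2 mA/V².
Assume saturation: I_D = ½ k_p V_ov² = 0.5 × 7.2 × 1.68² = 10.2 mA, giving V_SD = V_DD − I_D R_D = 3.14 − 10.2 × 0.093 = 2.2 V.
V_SD = 2.2 V ≥ V_ov = 1.68 V, confirming saturation.

I_D = 10.2 mA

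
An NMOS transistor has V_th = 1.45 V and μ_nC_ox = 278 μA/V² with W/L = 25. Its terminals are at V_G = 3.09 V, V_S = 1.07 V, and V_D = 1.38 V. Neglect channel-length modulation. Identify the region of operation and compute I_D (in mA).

Triode; I_D = 0.894 mA

V_GS = V_G − V_S = 3.09 − 1.07 = 2.02 V; V_DS = V_D − V_S = 1.38 − 1.07 = 0.31 V.
k_n = μ_nC_ox · (W/L) = 6.95 mA/V².
V_ov = V_GS − V_th = 2.02 − 1.45 = 0.57 V.
Since V_DS = 0.31 V < V_ov = 0.57 V, the device is in the triode region.
I_D = k_n [V_ov · V_DS − ½ V_DS²] = 6.95 × [0.57 × 0.31 − 0.5 × 0.31²] = 0.894 mA.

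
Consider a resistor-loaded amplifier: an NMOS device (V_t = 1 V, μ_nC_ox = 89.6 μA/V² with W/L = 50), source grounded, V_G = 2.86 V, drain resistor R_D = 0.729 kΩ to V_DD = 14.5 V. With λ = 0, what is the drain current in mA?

I_D = 7.75 mA

V_GS = V_G = 2.86 V, so V_ov = 2.86 − 1 = 1.86 V.
k_n = μ_nC_ox · (W/L) = 4.48 mA/V².
Assume saturation: I_D = ½ k_n V_ov² = 0.5 × 4.48 × 1.86² = 7.75 mA, giving V_DS = V_DD − I_D R_D = 14.5 − 7.75 × 0.729 = 8.85 V.
V_DS = 8.85 V ≥ V_ov = 1.86 V, confirming saturation.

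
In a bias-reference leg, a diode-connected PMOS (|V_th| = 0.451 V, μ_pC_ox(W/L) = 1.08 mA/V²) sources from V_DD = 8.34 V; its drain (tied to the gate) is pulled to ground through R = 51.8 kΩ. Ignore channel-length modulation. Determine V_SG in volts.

With gate tied to drain, V_SG = V_SD ≥ V_SG − |V_th|, so the device is in saturation.
KCL at the drain: ½ k_p (V_SG − |V_th|)² = (V_DD − V_SG)/R.
Let x = V_SG − 0.451. Then 28 x² + x − 7.889 = 0, giving x = 0.513 V (positive root), so V_SG = 0.964 V.
I_D = (V_DD − V_SG)/R = (8.34 − 0.964) / 51.8 = 0.142 mA.

V_SG = 0.964 V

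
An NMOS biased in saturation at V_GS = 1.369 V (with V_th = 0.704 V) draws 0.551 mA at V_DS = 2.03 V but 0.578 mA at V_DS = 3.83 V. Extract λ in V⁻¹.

λ = 0.0288 V⁻¹

With V_GS fixed, I_D ∝ (1 + λ V_DS) in saturation, so I_D2/I_D1 = (1 + λ V_DS2)/(1 + λ V_DS1).
0.578/0.551 = 1.049 = (1 + 3.83 λ)/(1 + 2.03 λ).
Solving: λ (I_D1 V_DS2 − I_D2 V_DS1) = I_D2 − I_D1, so λ = (0.578 − 0.551) / (0.551 × 3.83 − 0.578 × 2.03) = 0.027 / 0.937 = 0.0288 V⁻¹.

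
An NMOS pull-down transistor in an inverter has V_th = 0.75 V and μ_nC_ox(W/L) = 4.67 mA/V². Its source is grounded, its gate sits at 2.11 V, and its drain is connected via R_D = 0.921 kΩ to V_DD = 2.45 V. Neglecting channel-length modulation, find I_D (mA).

V_GS = V_G = 2.11 V, so V_ov = 2.11 − 0.75 = 1.36 V.
Assume saturation: I_D = ½ k_n V_ov² = 0.5 × 4.67 × 1.36² = 4.32 mA, giving V_DS = V_DD − I_D R_D = 2.45 − 4.32 × 0.921 = -1.53 V.
But -1.53 V < V_ov = 1.36 V, so the device is actually in triode.
In triode I_D = k_n[V_ov V_DS − ½ V_DS²] and I_D = (V_DD − V_DS)/R_D. Equating: 2.15 V_DS² − 6.849 V_DS + 2.45 = 0, giving V_DS = 0.411 V (the root below V_ov).
I_D = (2.45 − 0.411) / 0.921 = 2.21 mA.

I_D = 2.21 mA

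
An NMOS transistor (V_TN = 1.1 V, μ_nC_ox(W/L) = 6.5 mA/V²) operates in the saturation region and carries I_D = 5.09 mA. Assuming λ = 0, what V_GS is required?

In saturation I_D = ½ k_n (V_GS − V_TN)², so V_GS − V_TN = √(2 I_D / k_n) = √(2 × 5.09 / 6.5) = 1.25 V.
V_GS = 1.1 + 1.25 = 2.35 V.

V_GS = 2.35 V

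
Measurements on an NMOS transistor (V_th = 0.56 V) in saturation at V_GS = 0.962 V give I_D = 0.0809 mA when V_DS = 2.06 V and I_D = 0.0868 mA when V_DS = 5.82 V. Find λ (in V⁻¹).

λ = 0.0202 V⁻¹

With V_GS fixed, I_D ∝ (1 + λ V_DS) in saturation, so I_D2/I_D1 = (1 + λ V_DS2)/(1 + λ V_DS1).
0.0868/0.0809 = 1.073 = (1 + 5.82 λ)/(1 + 2.06 λ).
Solving: λ (I_D1 V_DS2 − I_D2 V_DS1) = I_D2 − I_D1, so λ = (0.0868 − 0.0809) / (0.0809 × 5.82 − 0.0868 × 2.06) = 0.0059 / 0.292 = 0.0202 V⁻¹.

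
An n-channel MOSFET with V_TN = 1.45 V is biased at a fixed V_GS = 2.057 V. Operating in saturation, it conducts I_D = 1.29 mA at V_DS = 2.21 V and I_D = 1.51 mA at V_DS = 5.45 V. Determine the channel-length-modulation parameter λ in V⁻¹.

λ = 0.0596 V⁻¹

With V_GS fixed, I_D ∝ (1 + λ V_DS) in saturation, so I_D2/I_D1 = (1 + λ V_DS2)/(1 + λ V_DS1).
1.51/1.29 = 1.171 = (1 + 5.45 λ)/(1 + 2.21 λ).
Solving: λ (I_D1 V_DS2 − I_D2 V_DS1) = I_D2 − I_D1, so λ = (1.51 − 1.29) / (1.29 × 5.45 − 1.51 × 2.21) = 0.22 / 3.69 = 0.0596 V⁻¹.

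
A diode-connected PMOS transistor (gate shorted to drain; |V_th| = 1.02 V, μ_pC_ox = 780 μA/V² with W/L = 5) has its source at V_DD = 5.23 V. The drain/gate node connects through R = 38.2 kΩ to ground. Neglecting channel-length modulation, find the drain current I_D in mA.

I_D = 0.104 mA

With gate tied to drain, V_SG = V_SD ≥ V_SG − |V_th|, so the device is in saturation.
k_p = μ_pC_ox · (W/L) = 3.9 mA/V².
KCL at the drain: ½ k_p (V_SG − |V_th|)² = (V_DD − V_SG)/R.
Let x = V_SG − 1.02. Then 74.5 x² + x − 4.21 = 0, giving x = 0.231 V (positive root), so V_SG = 1.25 V.
I_D = (V_DD − V_SG)/R = (5.23 − 1.25) / 38.2 = 0.104 mA.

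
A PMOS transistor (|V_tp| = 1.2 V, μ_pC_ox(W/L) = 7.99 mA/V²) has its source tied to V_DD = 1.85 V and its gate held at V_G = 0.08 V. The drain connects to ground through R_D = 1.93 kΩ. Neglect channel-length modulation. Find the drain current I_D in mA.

V_SG = V_DD − V_G = 1.85 − 0.08 = 1.77 V, so V_ov = 1.77 − 1.2 = 0.57 V.
Assume saturation: I_D = ½ k_p V_ov² = 0.5 × 7.99 × 0.57² = 1.3 mA, giving V_SD = V_DD − I_D R_D = 1.85 − 1.3 × 1.93 = -0.655 V.
But -0.655 V < V_ov = 0.57 V, so the device is actually in triode.
In triode I_D = k_p[V_ov V_SD − ½ V_SD²] and I_D = (V_DD − V_SD)/R_D. Equating: 7.71 V_SD² − 9.79 V_SD + 1.85 = 0, giving V_SD = 0.231 V (the root below V_ov).
I_D = (1.85 − 0.231) / 1.93 = 0.839 mA.

I_D = 0.839 mA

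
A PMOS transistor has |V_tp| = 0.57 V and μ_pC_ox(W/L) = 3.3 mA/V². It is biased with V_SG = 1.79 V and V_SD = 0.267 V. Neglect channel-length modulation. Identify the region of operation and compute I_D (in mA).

Triode; I_D = 0.957 mA

V_ov = V_SG − |V_tp| = 1.79 − 0.57 = 1.22 V.
Since V_SD = 0.267 V < V_ov = 1.22 V, the device is in the triode region.
I_D = k_p [V_ov · V_SD − ½ V_SD²] = 3.3 × [1.22 × 0.267 − 0.5 × 0.267²] = 0.957 mA.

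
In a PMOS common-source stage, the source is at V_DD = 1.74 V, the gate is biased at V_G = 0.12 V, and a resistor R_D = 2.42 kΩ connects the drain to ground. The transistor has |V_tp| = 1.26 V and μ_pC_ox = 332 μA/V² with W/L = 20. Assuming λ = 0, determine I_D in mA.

I_D = 0.430 mA

V_SG = V_DD − V_G = 1.74 − 0.12 = 1.62 V, so V_ov = 1.62 − 1.26 = 0.36 V.
k_p = μ_pC_ox · (W/L) = 6.64 mA/V².
Assume saturation: I_D = ½ k_p V_ov² = 0.5 × 6.64 × 0.36² = 0.43 mA, giving V_SD = V_DD − I_D R_D = 1.74 − 0.43 × 2.42 = 0.699 V.
V_SD = 0.699 V ≥ V_ov = 0.36 V, confirming saturation.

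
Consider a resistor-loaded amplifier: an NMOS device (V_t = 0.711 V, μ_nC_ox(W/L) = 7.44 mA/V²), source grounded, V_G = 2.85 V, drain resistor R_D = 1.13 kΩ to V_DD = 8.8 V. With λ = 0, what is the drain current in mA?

I_D = 7.32 mA

V_GS = V_G = 2.85 V, so V_ov = 2.85 − 0.711 = 2.14 V.
Assume saturation: I_D = ½ k_n V_ov² = 0.5 × 7.44 × 2.14² = 17 mA, giving V_DS = V_DD − I_D R_D = 8.8 − 17 × 1.13 = -10.4 V.
But -10.4 V < V_ov = 2.14 V, so the device is actually in triode.
In triode I_D = k_n[V_ov V_DS − ½ V_DS²] and I_D = (V_DD − V_DS)/R_D. Equating: 4.2 V_DS² − 18.98 V_DS + 8.8 = 0, giving V_DS = 0.524 V (the root below V_ov).
I_D = (8.8 − 0.524) / 1.13 = 7.32 mA.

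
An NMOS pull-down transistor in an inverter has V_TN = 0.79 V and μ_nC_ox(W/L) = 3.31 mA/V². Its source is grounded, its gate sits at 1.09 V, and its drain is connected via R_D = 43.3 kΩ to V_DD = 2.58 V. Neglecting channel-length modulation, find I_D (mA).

V_GS = V_G = 1.09 V, so V_ov = 1.09 − 0.79 = 0.3 V.
Assume saturation: I_D = ½ k_n V_ov² = 0.5 × 3.31 × 0.3² = 0.149 mA, giving V_DS = V_DD − I_D R_D = 2.58 − 0.149 × 43.3 = -3.87 V.
But -3.87 V < V_ov = 0.3 V, so the device is actually in triode.
In triode I_D = k_n[V_ov V_DS − ½ V_DS²] and I_D = (V_DD − V_DS)/R_D. Equating: 71.7 V_DS² − 44 V_DS + 2.58 = 0, giving V_DS = 0.0657 V (the root below V_ov).
I_D = (2.58 − 0.0657) / 43.3 = 0.0581 mA.

I_D = 0.0581 mA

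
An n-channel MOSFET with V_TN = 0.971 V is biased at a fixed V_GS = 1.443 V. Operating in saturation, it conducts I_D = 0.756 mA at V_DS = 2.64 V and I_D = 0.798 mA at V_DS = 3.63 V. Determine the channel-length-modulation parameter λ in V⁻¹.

With V_GS fixed, I_D ∝ (1 + λ V_DS) in saturation, so I_D2/I_D1 = (1 + λ V_DS2)/(1 + λ V_DS1).
0.798/0.756 = 1.056 = (1 + 3.63 λ)/(1 + 2.64 λ).
Solving: λ (I_D1 V_DS2 − I_D2 V_DS1) = I_D2 − I_D1, so λ = (0.798 − 0.756) / (0.756 × 3.63 − 0.798 × 2.64) = 0.042 / 0.638 = 0.0659 V⁻¹.

λ = 0.0659 V⁻¹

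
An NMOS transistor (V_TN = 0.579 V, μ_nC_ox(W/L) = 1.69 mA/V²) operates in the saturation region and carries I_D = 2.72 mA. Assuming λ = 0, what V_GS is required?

In saturation I_D = ½ k_n (V_GS − V_TN)², so V_GS − V_TN = √(2 I_D / k_n) = √(2 × 2.72 / 1.69) = 1.79 V.
V_GS = 0.579 + 1.79 = 2.37 V.

V_GS = 2.37 V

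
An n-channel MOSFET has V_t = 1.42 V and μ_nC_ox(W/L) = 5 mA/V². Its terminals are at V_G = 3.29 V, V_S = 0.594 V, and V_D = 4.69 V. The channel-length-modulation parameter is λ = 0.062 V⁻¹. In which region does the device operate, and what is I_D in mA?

V_GS = V_G − V_S = 3.29 − 0.594 = 2.7 V; V_DS = V_D − V_S = 4.69 − 0.594 = 4.1 V.
V_ov = V_GS − V_t = 2.7 − 1.42 = 1.28 V.
Since V_DS = 4.1 V ≥ V_ov = 1.28 V, the device is in saturation.
I_D = ½ k_n V_ov² (1 + λ V_DS) = 0.5 × 5 × 1.28² × (1 + 0.062 × 4.1) = 5.1 mA.

Saturation; I_D = 5.10 mA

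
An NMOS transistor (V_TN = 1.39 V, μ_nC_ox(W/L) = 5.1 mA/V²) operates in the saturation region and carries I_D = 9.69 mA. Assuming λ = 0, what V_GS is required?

In saturation I_D = ½ k_n (V_GS − V_TN)², so V_GS − V_TN = √(2 I_D / k_n) = √(2 × 9.69 / 5.1) = 1.95 V.
V_GS = 1.39 + 1.95 = 3.34 V.

V_GS = 3.34 V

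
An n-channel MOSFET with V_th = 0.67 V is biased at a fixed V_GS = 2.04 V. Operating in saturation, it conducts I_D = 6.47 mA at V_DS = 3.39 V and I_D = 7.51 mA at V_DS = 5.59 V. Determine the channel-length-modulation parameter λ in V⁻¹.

λ = 0.0971 V⁻¹

With V_GS fixed, I_D ∝ (1 + λ V_DS) in saturation, so I_D2/I_D1 = (1 + λ V_DS2)/(1 + λ V_DS1).
7.51/6.47 = 1.161 = (1 + 5.59 λ)/(1 + 3.39 λ).
Solving: λ (I_D1 V_DS2 − I_D2 V_DS1) = I_D2 − I_D1, so λ = (7.51 − 6.47) / (6.47 × 5.59 − 7.51 × 3.39) = 1.04 / 10.7 = 0.0971 V⁻¹.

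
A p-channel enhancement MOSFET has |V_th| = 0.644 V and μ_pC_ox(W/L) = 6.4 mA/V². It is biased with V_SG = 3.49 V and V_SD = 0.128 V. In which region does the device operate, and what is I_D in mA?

V_ov = V_SG − |V_th| = 3.49 − 0.644 = 2.85 V.
Since V_SD = 0.128 V < V_ov = 2.85 V, the device is in the triode region.
I_D = k_p [V_ov · V_SD − ½ V_SD²] = 6.4 × [2.85 × 0.128 − 0.5 × 0.128²] = 2.28 mA.

Triode; I_D = 2.28 mA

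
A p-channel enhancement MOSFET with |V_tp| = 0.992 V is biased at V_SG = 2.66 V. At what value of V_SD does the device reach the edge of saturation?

V_SD,sat = 1.67 V

The boundary between triode and saturation is V_SD = V_SG − |V_tp| = V_ov.
V_ov = 2.66 − 0.992 = 1.67 V.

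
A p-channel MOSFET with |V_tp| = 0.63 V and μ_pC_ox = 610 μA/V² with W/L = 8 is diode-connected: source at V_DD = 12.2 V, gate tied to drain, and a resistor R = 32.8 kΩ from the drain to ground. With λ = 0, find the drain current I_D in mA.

I_D = 0.341 mA

With gate tied to drain, V_SG = V_SD ≥ V_SG − |V_tp|, so the device is in saturation.
k_p = μ_pC_ox · (W/L) = 4.88 mA/V².
KCL at the drain: ½ k_p (V_SG − |V_tp|)² = (V_DD − V_SG)/R.
Let x = V_SG − 0.63. Then 80 x² + x − 11.57 = 0, giving x = 0.374 V (positive root), so V_SG = 1 V.
I_D = (V_DD − V_SG)/R = (12.2 − 1) / 32.8 = 0.341 mA.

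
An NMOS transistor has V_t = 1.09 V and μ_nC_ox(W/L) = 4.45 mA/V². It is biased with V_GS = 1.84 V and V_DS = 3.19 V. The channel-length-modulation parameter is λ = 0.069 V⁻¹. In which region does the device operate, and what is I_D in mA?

V_ov = V_GS − V_t = 1.84 − 1.09 = 0.75 V.
Since V_DS = 3.19 V ≥ V_ov = 0.75 V, the device is in saturation.
I_D = ½ k_n V_ov² (1 + λ V_DS) = 0.5 × 4.45 × 0.75² × (1 + 0.069 × 3.19) = 1.53 mA.

Saturation; I_D = 1.53 mA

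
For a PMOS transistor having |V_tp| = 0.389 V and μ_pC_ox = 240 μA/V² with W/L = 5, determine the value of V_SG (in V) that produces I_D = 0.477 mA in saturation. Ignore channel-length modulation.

k_p = μ_pC_ox · (W/L) = 1.2 mA/V².
In saturation I_D = ½ k_p (V_SG − |V_tp|)², so V_SG − |V_tp| = √(2 I_D / k_p) = √(2 × 0.477 / 1.2) = 0.892 V.
V_SG = 0.389 + 0.892 = 1.28 V.

V_SG = 1.28 V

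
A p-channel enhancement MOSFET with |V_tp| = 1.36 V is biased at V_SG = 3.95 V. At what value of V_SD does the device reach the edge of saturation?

V_SD,sat = 2.59 V

The boundary between triode and saturation is V_SD = V_SG − |V_tp| = V_ov.
V_ov = 3.95 − 1.36 = 2.59 V.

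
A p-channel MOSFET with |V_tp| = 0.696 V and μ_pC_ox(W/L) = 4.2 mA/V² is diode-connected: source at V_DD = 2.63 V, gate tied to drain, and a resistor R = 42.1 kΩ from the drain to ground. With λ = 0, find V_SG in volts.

With gate tied to drain, V_SG = V_SD ≥ V_SG − |V_tp|, so the device is in saturation.
KCL at the drain: ½ k_p (V_SG − |V_tp|)² = (V_DD − V_SG)/R.
Let x = V_SG − 0.696. Then 88.4 x² + x − 1.934 = 0, giving x = 0.142 V (positive root), so V_SG = 0.838 V.
I_D = (V_DD − V_SG)/R = (2.63 − 0.838) / 42.1 = 0.0426 mA.

V_SG = 0.838 V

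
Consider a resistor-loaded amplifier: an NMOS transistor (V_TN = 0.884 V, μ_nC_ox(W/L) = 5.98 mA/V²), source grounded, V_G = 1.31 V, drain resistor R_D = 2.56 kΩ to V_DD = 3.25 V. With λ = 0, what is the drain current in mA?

V_GS = V_G = 1.31 V, so V_ov = 1.31 − 0.884 = 0.426 V.
Assume saturation: I_D = ½ k_n V_ov² = 0.5 × 5.98 × 0.426² = 0.543 mA, giving V_DS = V_DD − I_D R_D = 3.25 − 0.543 × 2.56 = 1.86 V.
V_DS = 1.86 V ≥ V_ov = 0.426 V, confirming saturation.

I_D = 0.543 mA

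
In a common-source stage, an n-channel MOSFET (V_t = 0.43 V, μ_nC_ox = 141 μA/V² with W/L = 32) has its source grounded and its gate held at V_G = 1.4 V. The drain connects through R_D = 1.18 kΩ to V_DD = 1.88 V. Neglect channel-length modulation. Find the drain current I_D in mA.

I_D = 1.29 mA

V_GS = V_G = 1.4 V, so V_ov = 1.4 − 0.43 = 0.97 V.
k_n = μ_nC_ox · (W/L) = 4.512 mA/V².
Assume saturation: I_D = ½ k_n V_ov² = 0.5 × 4.512 × 0.97² = 2.12 mA, giving V_DS = V_DD − I_D R_D = 1.88 − 2.12 × 1.18 = -0.625 V.
But -0.625 V < V_ov = 0.97 V, so the device is actually in triode.
In triode I_D = k_n[V_ov V_DS − ½ V_DS²] and I_D = (V_DD − V_DS)/R_D. Equating: 2.66 V_DS² − 6.164 V_DS + 1.88 = 0, giving V_DS = 0.361 V (the root below V_ov).
I_D = (1.88 − 0.361) / 1.18 = 1.29 mA.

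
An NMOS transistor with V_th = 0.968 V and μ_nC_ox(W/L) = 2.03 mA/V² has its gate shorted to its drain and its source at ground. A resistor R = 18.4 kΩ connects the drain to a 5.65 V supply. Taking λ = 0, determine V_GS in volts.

V_GS = 1.44 V

With gate tied to drain, V_GS = V_DS ≥ V_GS − V_th, so the device is in saturation.
KCL at the drain: ½ k_n (V_GS − V_th)² = (V_DD − V_GS)/R.
Let x = V_GS − 0.968. Then 18.7 x² + x − 4.682 = 0, giving x = 0.475 V (positive root), so V_GS = 1.44 V.
I_D = (V_DD − V_GS)/R = (5.65 − 1.44) / 18.4 = 0.229 mA.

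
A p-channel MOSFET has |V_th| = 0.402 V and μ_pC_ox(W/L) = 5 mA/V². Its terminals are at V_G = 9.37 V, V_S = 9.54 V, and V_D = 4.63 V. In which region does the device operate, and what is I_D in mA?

Cutoff; I_D = 0 mA

V_SG = V_S − V_G = 9.54 − 9.37 = 0.17 V; V_SD = V_S − V_D = 9.54 − 4.63 = 4.91 V.
V_SG = 0.17 V < |V_th| = 0.402 V, so the transistor is in cutoff.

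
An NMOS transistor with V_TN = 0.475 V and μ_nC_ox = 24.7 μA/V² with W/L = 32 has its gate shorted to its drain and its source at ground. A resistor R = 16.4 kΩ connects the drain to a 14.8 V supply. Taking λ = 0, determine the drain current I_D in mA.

With gate tied to drain, V_GS = V_DS ≥ V_GS − V_TN, so the device is in saturation.
k_n = μ_nC_ox · (W/L) = 0.7904 mA/V².
KCL at the drain: ½ k_n (V_GS − V_TN)² = (V_DD − V_GS)/R.
Let x = V_GS − 0.475. Then 6.48 x² + x − 14.33 = 0, giving x = 1.41 V (positive root), so V_GS = 1.89 V.
I_D = (V_DD − V_GS)/R = (14.8 − 1.89) / 16.4 = 0.787 mA.

I_D = 0.787 mA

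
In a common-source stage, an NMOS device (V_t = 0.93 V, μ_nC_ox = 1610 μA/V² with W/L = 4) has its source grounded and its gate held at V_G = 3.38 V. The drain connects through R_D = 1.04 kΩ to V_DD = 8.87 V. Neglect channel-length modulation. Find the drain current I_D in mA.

V_GS = V_G = 3.38 V, so V_ov = 3.38 − 0.93 = 2.45 V.
k_n = μ_nC_ox · (W/L) = 6.44 mA/V².
Assume saturation: I_D = ½ k_n V_ov² = 0.5 × 6.44 × 2.45² = 19.3 mA, giving V_DS = V_DD − I_D R_D = 8.87 − 19.3 × 1.04 = -11.2 V.
But -11.2 V < V_ov = 2.45 V, so the device is actually in triode.
In triode I_D = k_n[V_ov V_DS − ½ V_DS²] and I_D = (V_DD − V_DS)/R_D. Equating: 3.35 V_DS² − 17.41 V_DS + 8.87 = 0, giving V_DS = 0.573 V (the root below V_ov).
I_D = (8.87 − 0.573) / 1.04 = 7.98 mA.

I_D = 7.98 mA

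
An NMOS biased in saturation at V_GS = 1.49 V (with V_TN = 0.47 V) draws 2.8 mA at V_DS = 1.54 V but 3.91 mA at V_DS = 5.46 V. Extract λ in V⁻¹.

With V_GS fixed, I_D ∝ (1 + λ V_DS) in saturation, so I_D2/I_D1 = (1 + λ V_DS2)/(1 + λ V_DS1).
3.91/2.8 = 1.396 = (1 + 5.46 λ)/(1 + 1.54 λ).
Solving: λ (I_D1 V_DS2 − I_D2 V_DS1) = I_D2 − I_D1, so λ = (3.91 − 2.8) / (2.8 × 5.46 − 3.91 × 1.54) = 1.11 / 9.27 = 0.12 V⁻¹.

λ = 0.120 V⁻¹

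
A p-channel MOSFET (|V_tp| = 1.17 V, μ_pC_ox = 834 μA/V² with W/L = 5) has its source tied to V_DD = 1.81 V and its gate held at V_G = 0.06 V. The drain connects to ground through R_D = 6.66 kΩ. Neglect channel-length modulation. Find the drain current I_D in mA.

V_SG = V_DD − V_G = 1.81 − 0.06 = 1.75 V, so V_ov = 1.75 − 1.17 = 0.58 V.
k_p = μ_pC_ox · (W/L) = 4.17 mA/V².
Assume saturation: I_D = ½ k_p V_ov² = 0.5 × 4.17 × 0.58² = 0.701 mA, giving V_SD = V_DD − I_D R_D = 1.81 − 0.701 × 6.66 = -2.86 V.
But -2.86 V < V_ov = 0.58 V, so the device is actually in triode.
In triode I_D = k_p[V_ov V_SD − ½ V_SD²] and I_D = (V_DD − V_SD)/R_D. Equating: 13.9 V_SD² − 17.11 V_SD + 1.81 = 0, giving V_SD = 0.117 V (the root below V_ov).
I_D = (1.81 − 0.117) / 6.66 = 0.254 mA.

I_D = 0.254 mA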